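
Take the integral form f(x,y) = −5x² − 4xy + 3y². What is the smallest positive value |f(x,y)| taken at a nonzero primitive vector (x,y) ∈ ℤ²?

descent: ρ → (3,4,-5)  [lands on river]
river: ρ → (-5,6,2)
river: ρ → (2,6,-5)
river: ρ → (-5,4,3)
river: ρ → (3,8,-1)
river: ρ → (-1,8,3)
closes: descent 1, river 6
min |a| on river = 1

1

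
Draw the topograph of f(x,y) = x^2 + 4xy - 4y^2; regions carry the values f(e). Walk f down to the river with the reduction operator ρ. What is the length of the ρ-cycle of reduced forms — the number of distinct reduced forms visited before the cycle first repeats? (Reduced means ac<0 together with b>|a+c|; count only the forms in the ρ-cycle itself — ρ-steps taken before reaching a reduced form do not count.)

D = 32, ⌊√D⌋ = 5
river: ρ → (-4,4,1)
river: ρ → (1,4,-4)
ρ-cycle length = 2 (tail of 0 descent steps not counted)

2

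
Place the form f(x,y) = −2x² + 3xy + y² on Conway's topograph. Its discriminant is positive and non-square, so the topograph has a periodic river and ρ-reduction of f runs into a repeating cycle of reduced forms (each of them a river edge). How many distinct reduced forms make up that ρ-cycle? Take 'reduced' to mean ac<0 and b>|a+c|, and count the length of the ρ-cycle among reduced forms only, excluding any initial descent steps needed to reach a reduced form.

D = 17, ⌊√D⌋ = 4
river: ρ → (1,3,-2)
river: ρ → (-2,1,2)
river: ρ → (2,3,-1)
river: ρ → (-1,3,2)
river: ρ → (2,1,-2)
river: ρ → (-2,3,1)
ρ-cycle length = 6 (tail of 0 descent steps not counted)

6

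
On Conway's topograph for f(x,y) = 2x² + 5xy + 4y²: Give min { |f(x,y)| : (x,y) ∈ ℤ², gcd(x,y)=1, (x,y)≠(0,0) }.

translate: b→1 (≡5 mod 4), so (2,5,4)→(2,1,1)
flip: (2,1,1)→(1,-1,2)
translate: b→1 (≡-1 mod 2), so (1,-1,2)→(1,1,2)
reduced (well bottom): (1,1,2) with a≤c, −a<b≤a
well minimum = a = 1

1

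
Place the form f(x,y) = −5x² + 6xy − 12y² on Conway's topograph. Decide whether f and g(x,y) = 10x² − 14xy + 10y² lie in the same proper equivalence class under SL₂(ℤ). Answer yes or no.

D₁ = -204, D₂ = -204
f is negative-definite; reduce −f:
−f: translate: b→4 (≡-6 mod 10), so (5,-6,12)→(5,4,11)
−f: reduced (well bottom): (5,4,11) with a≤c, −a<b≤a
flip sign back: reduced form of f is (-5,-4,-11)
g: translate: b→6 (≡-14 mod 20), so (10,-14,10)→(10,6,6)
g: flip: (10,6,6)→(6,-6,10)
g: translate: b→6 (≡-6 mod 12), so (6,-6,10)→(6,6,10)
g: reduced (well bottom): (6,6,10) with a≤c, −a<b≤a
reduced forms (-5, -4, -11) vs (6, 6, 10) ⇒ inequivalent

no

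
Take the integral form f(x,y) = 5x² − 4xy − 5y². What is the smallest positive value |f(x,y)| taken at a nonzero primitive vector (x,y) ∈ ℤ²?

descent: ρ → (-5,4,5)  [lands on river]
river: ρ → (5,6,-4)
river: ρ → (-4,10,1)
river: ρ → (1,10,-4)
river: ρ → (-4,6,5)
river: ρ → (5,4,-5)
river: ρ → (-5,6,4)
river: ρ → (4,10,-1)
river: ρ → (-1,10,4)
river: ρ → (4,6,-5)
closes: descent 1, river 10
min |a| on river = 1

1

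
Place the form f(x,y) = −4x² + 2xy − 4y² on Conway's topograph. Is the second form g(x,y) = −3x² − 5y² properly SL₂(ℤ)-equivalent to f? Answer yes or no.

D₁ = -60, D₂ = -60
f is negative-definite; reduce −f:
−f: flip: (4,-2,4)→(4,2,4)
−f: reduced (well bottom): (4,2,4) with a≤c, −a<b≤a
flip sign back: reduced form of f is (-4,-2,-4)
g is negative-definite; reduce −g:
−g: reduced (well bottom): (3,0,5) with a≤c, −a<b≤a
flip sign back: reduced form of g is (-3,0,-5)
reduced forms (-4, -2, -4) vs (-3, 0, -5) ⇒ inequivalent

no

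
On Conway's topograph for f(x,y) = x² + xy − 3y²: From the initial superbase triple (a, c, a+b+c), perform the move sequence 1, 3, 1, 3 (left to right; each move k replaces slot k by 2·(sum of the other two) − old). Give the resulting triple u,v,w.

start (1,-3,-1) = (f(1,0),f(0,1),f(1,1))
replace slot 1: 2·((-3)+(-1)) − 1 = -9 → (-9,-3,-1)
replace slot 3: 2·((-9)+(-3)) − (-1) = -23 → (-9,-3,-23)
replace slot 1: 2·((-3)+(-23)) − (-9) = -43 → (-43,-3,-23)
replace slot 3: 2·((-43)+(-3)) − (-23) = -69 → (-43,-3,-69)

-43,-3,-69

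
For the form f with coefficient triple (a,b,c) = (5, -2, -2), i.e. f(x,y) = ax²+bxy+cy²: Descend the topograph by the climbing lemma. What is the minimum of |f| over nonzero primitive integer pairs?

descent: ρ → (-2,6,1)  [lands on river]
river: ρ → (1,6,-2)
closes: descent 1, river 2
min |a| on river = 1

1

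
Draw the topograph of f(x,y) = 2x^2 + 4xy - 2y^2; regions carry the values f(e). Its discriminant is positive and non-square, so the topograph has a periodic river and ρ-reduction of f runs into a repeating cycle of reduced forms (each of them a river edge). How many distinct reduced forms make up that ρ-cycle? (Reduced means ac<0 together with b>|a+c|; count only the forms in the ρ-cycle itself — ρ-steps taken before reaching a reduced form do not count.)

D = 32, ⌊√D⌋ = 5
river: ρ → (-2,4,2)
river: ρ → (2,4,-2)
ρ-cycle length = 2 (tail of 0 descent steps not counted)

2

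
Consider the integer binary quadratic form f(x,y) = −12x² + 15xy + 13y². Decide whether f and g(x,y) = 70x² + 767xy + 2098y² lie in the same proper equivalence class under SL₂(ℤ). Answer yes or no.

D₁ = 849, D₂ = 849
river cycle of f (length 34): (13, 11, -14), (-14, 17, 10), (10, 23, -8), (-8, 25, 7), (7, 17, -20), (-20, 23, 4), (4, 25, -14), (-14, 3, 15), (15, 27, -2), (-2, 29, 1), … (24 more)
river cycle of g (length 34): (13, 11, -14), (-14, 17, 10), (10, 23, -8), (-8, 25, 7), (7, 17, -20), (-20, 23, 4), (4, 25, -14), (-14, 3, 15), (15, 27, -2), (-2, 29, 1), … (24 more)
cycles coincide ⇒ equivalent

yes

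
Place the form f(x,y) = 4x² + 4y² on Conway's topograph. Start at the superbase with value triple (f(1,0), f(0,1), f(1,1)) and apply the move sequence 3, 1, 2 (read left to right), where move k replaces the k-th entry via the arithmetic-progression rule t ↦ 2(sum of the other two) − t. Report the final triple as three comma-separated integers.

start (4,4,8) = (f(1,0),f(0,1),f(1,1))
replace slot 3: 2·(4+4) − 8 = 8 → (4,4,8)
replace slot 1: 2·(4+8) − 4 = 20 → (20,4,8)
replace slot 2: 2·(20+8) − 4 = 52 → (20,52,8)

20,52,8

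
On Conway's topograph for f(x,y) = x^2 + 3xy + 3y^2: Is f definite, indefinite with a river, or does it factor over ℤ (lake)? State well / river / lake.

D = b²−4ac = 3² − 4·1·3 = -3
D < 0 ⇒ definite ⇒ every region one sign ⇒ single well

well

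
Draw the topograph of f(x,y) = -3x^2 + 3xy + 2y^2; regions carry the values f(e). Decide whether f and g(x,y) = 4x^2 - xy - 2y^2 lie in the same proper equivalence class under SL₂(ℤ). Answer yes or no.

D₁ = 33, D₂ = 33
river cycle of f (length 4): (2, 5, -1), (-1, 5, 2), (2, 3, -3), (-3, 3, 2)
river cycle of g (length 4): (-2, 5, 1), (1, 5, -2), (-2, 3, 3), (3, 3, -2)
cycles differ ⇒ inequivalent

no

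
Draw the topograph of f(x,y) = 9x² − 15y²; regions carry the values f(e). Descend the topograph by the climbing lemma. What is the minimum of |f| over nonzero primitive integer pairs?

descent: ρ → (-15,0,9)
descent: ρ → (9,18,-6)  [lands on river]
river: ρ → (-6,18,9)
closes: descent 2, river 2
min |a| on river = 6

6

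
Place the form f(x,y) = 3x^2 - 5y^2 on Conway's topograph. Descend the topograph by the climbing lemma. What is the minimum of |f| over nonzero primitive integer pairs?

descent: ρ → (-5,0,3)
descent: ρ → (3,6,-2)  [lands on river]
river: ρ → (-2,6,3)
closes: descent 2, river 2
min |a| on river = 2

2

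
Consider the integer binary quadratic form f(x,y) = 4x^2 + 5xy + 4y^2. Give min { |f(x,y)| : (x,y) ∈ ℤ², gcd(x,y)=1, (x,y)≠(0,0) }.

translate: b→-3 (≡5 mod 8), so (4,5,4)→(4,-3,3)
flip: (4,-3,3)→(3,3,4)
reduced (well bottom): (3,3,4) with a≤c, −a<b≤a
well minimum = a = 3

3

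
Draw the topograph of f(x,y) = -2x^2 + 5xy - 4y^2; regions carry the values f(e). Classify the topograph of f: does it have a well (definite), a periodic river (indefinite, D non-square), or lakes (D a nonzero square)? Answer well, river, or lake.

D = b²−4ac = 5² − 4·(-2)·(-4) = -7
D < 0 ⇒ definite ⇒ every region one sign ⇒ single well

well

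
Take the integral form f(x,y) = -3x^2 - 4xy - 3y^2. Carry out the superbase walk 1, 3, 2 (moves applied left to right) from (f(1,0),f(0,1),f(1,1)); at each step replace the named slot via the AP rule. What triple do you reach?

start (-3,-3,-10) = (f(1,0),f(0,1),f(1,1))
replace slot 1: 2·((-3)+(-10)) − (-3) = -23 → (-23,-3,-10)
replace slot 3: 2·((-23)+(-3)) − (-10) = -42 → (-23,-3,-42)
replace slot 2: 2·((-23)+(-42)) − (-3) = -127 → (-23,-127,-42)

-23,-127,-42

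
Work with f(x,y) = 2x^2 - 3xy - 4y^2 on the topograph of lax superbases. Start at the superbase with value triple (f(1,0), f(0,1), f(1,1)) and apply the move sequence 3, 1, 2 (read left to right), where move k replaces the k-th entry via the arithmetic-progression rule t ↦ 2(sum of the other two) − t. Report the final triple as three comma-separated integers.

start (2,-4,-5) = (f(1,0),f(0,1),f(1,1))
replace slot 3: 2·(2+(-4)) − (-5) = 1 → (2,-4,1)
replace slot 1: 2·((-4)+1) − 2 = -8 → (-8,-4,1)
replace slot 2: 2·((-8)+1) − (-4) = -10 → (-8,-10,1)

-8,-10,1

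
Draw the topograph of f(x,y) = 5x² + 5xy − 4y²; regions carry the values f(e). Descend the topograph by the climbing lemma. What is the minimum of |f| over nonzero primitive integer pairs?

river: ρ → (-4,3,6)
river: ρ → (6,9,-1)
river: ρ → (-1,9,6)
river: ρ → (6,3,-4)
river: ρ → (-4,5,5)
river: ρ → (5,5,-4)
closes: descent 0, river 6
min |a| on river = 1

1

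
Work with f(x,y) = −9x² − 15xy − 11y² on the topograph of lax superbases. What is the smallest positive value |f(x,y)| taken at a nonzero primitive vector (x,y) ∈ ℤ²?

translate: b→-3 (≡15 mod 18), so (9,15,11)→(9,-3,5)
flip: (9,-3,5)→(5,3,9)
reduced (well bottom): (5,3,9) with a≤c, −a<b≤a
well minimum |f| = |-5| = 5 (negative-definite)

5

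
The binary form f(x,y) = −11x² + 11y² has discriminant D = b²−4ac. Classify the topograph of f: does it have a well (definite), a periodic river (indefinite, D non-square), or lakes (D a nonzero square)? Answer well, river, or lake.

D = b²−4ac = 0² − 4·(-11)·11 = 484
D = 22² is a perfect square ⇒ form factors over ℤ ⇒ lakes

lake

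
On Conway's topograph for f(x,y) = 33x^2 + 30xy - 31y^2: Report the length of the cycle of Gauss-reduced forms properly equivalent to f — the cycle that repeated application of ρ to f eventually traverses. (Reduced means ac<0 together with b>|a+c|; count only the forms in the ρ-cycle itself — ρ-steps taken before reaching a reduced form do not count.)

D = 4992, ⌊√D⌋ = 70
river: ρ → (-31,32,32)
river: ρ → (32,32,-31)
river: ρ → (-31,30,33)
river: ρ → (33,36,-28)
river: ρ → (-28,20,41)
river: ρ → (41,62,-7)
river: ρ → (-7,64,32)
river: ρ → (32,64,-7)
river: ρ → (-7,62,41)
river: ρ → (41,20,-28)
river: ρ → (-28,36,33)
river: ρ → (33,30,-31)
ρ-cycle length = 12 (tail of 0 descent steps not counted)

12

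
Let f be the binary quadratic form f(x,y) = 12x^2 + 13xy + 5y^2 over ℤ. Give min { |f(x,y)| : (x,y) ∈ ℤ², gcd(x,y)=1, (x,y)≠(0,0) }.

translate: b→-11 (≡13 mod 24), so (12,13,5)→(12,-11,4)
flip: (12,-11,4)→(4,11,12)
translate: b→3 (≡11 mod 8), so (4,11,12)→(4,3,5)
reduced (well bottom): (4,3,5) with a≤c, −a<b≤a
well minimum = a = 4

4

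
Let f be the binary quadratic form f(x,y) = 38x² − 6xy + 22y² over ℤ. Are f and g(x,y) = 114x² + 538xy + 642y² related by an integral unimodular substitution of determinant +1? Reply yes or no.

D₁ = -3308, D₂ = -3308
f: flip: (38,-6,22)→(22,6,38)
f: reduced (well bottom): (22,6,38) with a≤c, −a<b≤a
g: translate: b→82 (≡538 mod 228), so (114,538,642)→(114,82,22)
g: flip: (114,82,22)→(22,-82,114)
g: translate: b→6 (≡-82 mod 44), so (22,-82,114)→(22,6,38)
g: reduced (well bottom): (22,6,38) with a≤c, −a<b≤a
reduced forms (22, 6, 38) vs (22, 6, 38) ⇒ equivalent

yes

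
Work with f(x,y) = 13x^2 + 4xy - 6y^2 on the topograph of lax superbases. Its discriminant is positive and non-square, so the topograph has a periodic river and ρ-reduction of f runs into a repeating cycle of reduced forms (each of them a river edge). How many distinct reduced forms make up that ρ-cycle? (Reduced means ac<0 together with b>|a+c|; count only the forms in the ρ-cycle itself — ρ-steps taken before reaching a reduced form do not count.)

D = 328, ⌊√D⌋ = 18
descent: ρ → (-6,8,11)  [lands on river]
river: ρ → (11,14,-3)
river: ρ → (-3,16,6)
river: ρ → (6,8,-11)
river: ρ → (-11,14,3)
river: ρ → (3,16,-6)
ρ-cycle length = 6 (tail of 1 descent step not counted)

6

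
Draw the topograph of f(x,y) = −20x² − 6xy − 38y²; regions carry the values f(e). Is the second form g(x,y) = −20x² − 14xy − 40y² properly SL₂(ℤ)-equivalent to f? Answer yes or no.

D₁ = -3004, D₂ = -3004
f is negative-definite; reduce −f:
−f: reduced (well bottom): (20,6,38) with a≤c, −a<b≤a
flip sign back: reduced form of f is (-20,-6,-38)
g is negative-definite; reduce −g:
−g: reduced (well bottom): (20,14,40) with a≤c, −a<b≤a
flip sign back: reduced form of g is (-20,-14,-40)
reduced forms (-20, -6, -38) vs (-20, -14, -40) ⇒ inequivalent

no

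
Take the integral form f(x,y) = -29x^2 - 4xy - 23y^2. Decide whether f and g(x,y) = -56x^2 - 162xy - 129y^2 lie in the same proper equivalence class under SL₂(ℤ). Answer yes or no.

D₁ = -2652, D₂ = -2652
f is negative-definite; reduce −f:
−f: flip: (29,4,23)→(23,-4,29)
−f: reduced (well bottom): (23,-4,29) with a≤c, −a<b≤a
flip sign back: reduced form of f is (-23,4,-29)
g is negative-definite; reduce −g:
−g: translate: b→50 (≡162 mod 112), so (56,162,129)→(56,50,23)
−g: flip: (56,50,23)→(23,-50,56)
−g: translate: b→-4 (≡-50 mod 46), so (23,-50,56)→(23,-4,29)
−g: reduced (well bottom): (23,-4,29) with a≤c, −a<b≤a
flip sign back: reduced form of g is (-23,4,-29)
reduced forms (-23, 4, -29) vs (-23, 4, -29) ⇒ equivalent

yes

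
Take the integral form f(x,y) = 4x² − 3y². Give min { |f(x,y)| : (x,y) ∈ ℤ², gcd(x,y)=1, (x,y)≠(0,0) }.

descent: ρ → (-3,6,1)  [lands on river]
river: ρ → (1,6,-3)
closes: descent 1, river 2
min |a| on river = 1

1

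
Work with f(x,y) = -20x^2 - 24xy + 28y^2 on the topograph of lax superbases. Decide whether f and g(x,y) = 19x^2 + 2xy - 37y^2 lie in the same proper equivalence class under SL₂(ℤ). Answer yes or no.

D₁ = 2816, D₂ = 2816
river cycle of f (length 8): (28, 24, -20), (-20, 16, 32), (32, 48, -4), (-4, 48, 32), (32, 16, -20), (-20, 24, 28), (28, 32, -16), (-16, 32, 28)
river cycle of g (length 12): (19, 40, -16), (-16, 24, 35), (35, 46, -5), (-5, 44, 44), (44, 44, -5), (-5, 46, 35), (35, 24, -16), (-16, 40, 19), (19, 36, -20), (-20, 44, 11), … (2 more)
cycles differ ⇒ inequivalent

no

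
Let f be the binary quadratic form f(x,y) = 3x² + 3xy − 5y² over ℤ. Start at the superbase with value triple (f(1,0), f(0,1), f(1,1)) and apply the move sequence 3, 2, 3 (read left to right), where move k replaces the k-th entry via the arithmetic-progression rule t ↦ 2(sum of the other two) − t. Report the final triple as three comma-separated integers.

start (3,-5,1) = (f(1,0),f(0,1),f(1,1))
replace slot 3: 2·(3+(-5)) − 1 = -5 → (3,-5,-5)
replace slot 2: 2·(3+(-5)) − (-5) = 1 → (3,1,-5)
replace slot 3: 2·(3+1) − (-5) = 13 → (3,1,13)

3,1,13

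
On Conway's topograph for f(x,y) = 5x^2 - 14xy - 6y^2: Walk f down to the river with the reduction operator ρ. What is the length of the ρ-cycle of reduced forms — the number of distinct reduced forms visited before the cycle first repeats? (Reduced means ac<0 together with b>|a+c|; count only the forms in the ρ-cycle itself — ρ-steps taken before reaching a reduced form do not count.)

D = 316, ⌊√D⌋ = 17
descent: ρ → (-6,14,5)  [lands on river]
river: ρ → (5,16,-3)
river: ρ → (-3,14,10)
river: ρ → (10,6,-7)
river: ρ → (-7,8,9)
river: ρ → (9,10,-6)
ρ-cycle length = 6 (tail of 1 descent step not counted)

6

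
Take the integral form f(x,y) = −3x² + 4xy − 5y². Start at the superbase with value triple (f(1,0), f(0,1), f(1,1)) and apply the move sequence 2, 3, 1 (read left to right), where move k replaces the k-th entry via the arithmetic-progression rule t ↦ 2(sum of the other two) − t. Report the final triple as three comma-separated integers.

start (-3,-5,-4) = (f(1,0),f(0,1),f(1,1))
replace slot 2: 2·((-3)+(-4)) − (-5) = -9 → (-3,-9,-4)
replace slot 3: 2·((-3)+(-9)) − (-4) = -20 → (-3,-9,-20)
replace slot 1: 2·((-9)+(-20)) − (-3) = -55 → (-55,-9,-20)

-55,-9,-20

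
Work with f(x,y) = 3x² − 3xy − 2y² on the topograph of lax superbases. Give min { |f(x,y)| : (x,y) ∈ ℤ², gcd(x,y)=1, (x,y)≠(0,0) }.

descent: ρ → (-2,3,3)  [lands on river]
river: ρ → (3,3,-2)
river: ρ → (-2,5,1)
river: ρ → (1,5,-2)
closes: descent 1, river 4
min |a| on river = 1

1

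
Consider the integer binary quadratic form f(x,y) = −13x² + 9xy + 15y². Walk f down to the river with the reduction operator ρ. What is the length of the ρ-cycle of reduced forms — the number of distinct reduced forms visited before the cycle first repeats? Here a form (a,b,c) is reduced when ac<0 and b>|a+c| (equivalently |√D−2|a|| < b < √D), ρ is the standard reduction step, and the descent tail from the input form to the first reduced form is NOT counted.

D = 861, ⌊√D⌋ = 29
river: ρ → (15,21,-7)
river: ρ → (-7,21,15)
river: ρ → (15,9,-13)
river: ρ → (-13,17,11)
river: ρ → (11,27,-3)
river: ρ → (-3,27,11)
river: ρ → (11,17,-13)
river: ρ → (-13,9,15)
ρ-cycle length = 8 (tail of 0 descent steps not counted)

8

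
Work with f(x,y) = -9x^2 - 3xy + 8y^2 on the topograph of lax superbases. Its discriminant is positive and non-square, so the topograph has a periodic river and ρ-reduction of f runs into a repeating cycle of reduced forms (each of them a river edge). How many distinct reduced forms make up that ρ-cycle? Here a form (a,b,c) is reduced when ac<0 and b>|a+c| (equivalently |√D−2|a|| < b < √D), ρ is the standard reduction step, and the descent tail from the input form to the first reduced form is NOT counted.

D = 297, ⌊√D⌋ = 17
descent: ρ → (8,3,-9)  [lands on river]
river: ρ → (-9,15,2)
river: ρ → (2,17,-1)
river: ρ → (-1,17,2)
river: ρ → (2,15,-9)
river: ρ → (-9,3,8)
river: ρ → (8,13,-4)
river: ρ → (-4,11,11)
river: ρ → (11,11,-4)
river: ρ → (-4,13,8)
ρ-cycle length = 10 (tail of 1 descent step not counted)

10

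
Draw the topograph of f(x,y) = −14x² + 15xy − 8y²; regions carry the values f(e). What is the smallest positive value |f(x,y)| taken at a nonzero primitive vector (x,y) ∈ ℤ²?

translate: b→13 (≡-15 mod 28), so (14,-15,8)→(14,13,7)
flip: (14,13,7)→(7,-13,14)
translate: b→1 (≡-13 mod 14), so (7,-13,14)→(7,1,8)
reduced (well bottom): (7,1,8) with a≤c, −a<b≤a
well minimum |f| = |-7| = 7 (negative-definite)

7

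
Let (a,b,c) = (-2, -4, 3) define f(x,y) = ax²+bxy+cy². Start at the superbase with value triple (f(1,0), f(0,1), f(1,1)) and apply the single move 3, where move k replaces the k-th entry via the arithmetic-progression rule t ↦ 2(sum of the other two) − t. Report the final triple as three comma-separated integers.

start (-2,3,-3) = (f(1,0),f(0,1),f(1,1))
replace slot 3: 2·((-2)+3) − (-3) = 5 → (-2,3,5)

-2,3,5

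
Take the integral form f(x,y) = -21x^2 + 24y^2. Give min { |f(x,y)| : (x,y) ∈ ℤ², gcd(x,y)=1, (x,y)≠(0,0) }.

descent: ρ → (24,0,-21)
descent: ρ → (-21,42,3)  [lands on river]
river: ρ → (3,42,-21)
closes: descent 2, river 2
min |a| on river = 3

3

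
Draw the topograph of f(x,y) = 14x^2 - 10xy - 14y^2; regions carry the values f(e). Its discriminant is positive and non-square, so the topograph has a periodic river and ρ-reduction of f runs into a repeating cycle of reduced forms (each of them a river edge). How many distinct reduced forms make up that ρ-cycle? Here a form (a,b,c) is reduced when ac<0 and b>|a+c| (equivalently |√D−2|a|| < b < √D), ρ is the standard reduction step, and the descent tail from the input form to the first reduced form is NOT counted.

D = 884, ⌊√D⌋ = 29
descent: ρ → (-14,10,14)  [lands on river]
river: ρ → (14,18,-10)
river: ρ → (-10,22,10)
river: ρ → (10,18,-14)
ρ-cycle length = 4 (tail of 1 descent step not counted)

4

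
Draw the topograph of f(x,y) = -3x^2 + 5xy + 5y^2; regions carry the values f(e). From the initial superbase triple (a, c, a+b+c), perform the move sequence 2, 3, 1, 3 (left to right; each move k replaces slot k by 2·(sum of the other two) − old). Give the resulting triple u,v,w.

start (-3,5,7) = (f(1,0),f(0,1),f(1,1))
replace slot 2: 2·((-3)+7) − 5 = 3 → (-3,3,7)
replace slot 3: 2·((-3)+3) − 7 = -7 → (-3,3,-7)
replace slot 1: 2·(3+(-7)) − (-3) = -5 → (-5,3,-7)
replace slot 3: 2·((-5)+3) − (-7) = 3 → (-5,3,3)

-5,3,3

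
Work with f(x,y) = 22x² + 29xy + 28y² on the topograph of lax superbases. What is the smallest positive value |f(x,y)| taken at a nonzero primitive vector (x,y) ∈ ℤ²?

translate: b→-15 (≡29 mod 44), so (22,29,28)→(22,-15,21)
flip: (22,-15,21)→(21,15,22)
reduced (well bottom): (21,15,22) with a≤c, −a<b≤a
well minimum = a = 21

21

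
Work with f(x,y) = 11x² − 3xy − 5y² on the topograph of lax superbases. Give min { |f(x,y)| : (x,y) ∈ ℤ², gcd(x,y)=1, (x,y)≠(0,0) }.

descent: ρ → (-5,13,3)  [lands on river]
river: ρ → (3,11,-9)
river: ρ → (-9,7,5)
river: ρ → (5,13,-3)
river: ρ → (-3,11,9)
river: ρ → (9,7,-5)
closes: descent 1, river 6
min |a| on river = 3

3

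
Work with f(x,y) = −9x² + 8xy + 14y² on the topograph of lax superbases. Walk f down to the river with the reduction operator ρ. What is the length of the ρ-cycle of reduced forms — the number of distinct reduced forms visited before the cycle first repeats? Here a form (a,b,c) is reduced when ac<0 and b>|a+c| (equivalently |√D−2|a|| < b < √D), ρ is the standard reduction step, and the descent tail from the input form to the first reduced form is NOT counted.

D = 568, ⌊√D⌋ = 23
river: ρ → (14,20,-3)
river: ρ → (-3,22,7)
river: ρ → (7,20,-6)
river: ρ → (-6,16,13)
river: ρ → (13,10,-9)
river: ρ → (-9,8,14)
ρ-cycle length = 6 (tail of 0 descent steps not counted)

6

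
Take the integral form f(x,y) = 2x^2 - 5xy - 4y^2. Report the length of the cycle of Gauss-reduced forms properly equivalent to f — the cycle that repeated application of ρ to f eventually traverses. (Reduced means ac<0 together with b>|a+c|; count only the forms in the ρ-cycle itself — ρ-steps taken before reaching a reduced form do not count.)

D = 57, ⌊√D⌋ = 7
descent: ρ → (-4,5,2)  [lands on river]
river: ρ → (2,7,-1)
river: ρ → (-1,7,2)
river: ρ → (2,5,-4)
river: ρ → (-4,3,3)
river: ρ → (3,3,-4)
ρ-cycle length = 6 (tail of 1 descent step not counted)

6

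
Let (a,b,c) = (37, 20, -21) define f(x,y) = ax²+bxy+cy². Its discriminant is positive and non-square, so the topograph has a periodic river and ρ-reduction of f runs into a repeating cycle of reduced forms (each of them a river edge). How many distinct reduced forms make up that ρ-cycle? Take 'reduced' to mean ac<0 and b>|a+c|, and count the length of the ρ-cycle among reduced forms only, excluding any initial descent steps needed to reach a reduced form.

D = 3508, ⌊√D⌋ = 59
river: ρ → (-21,22,36)
river: ρ → (36,50,-7)
river: ρ → (-7,48,43)
river: ρ → (43,38,-12)
river: ρ → (-12,58,3)
river: ρ → (3,56,-31)
river: ρ → (-31,6,28)
river: ρ → (28,50,-9)
river: ρ → (-9,58,4)
river: ρ → (4,54,-37)
river: ρ → (-37,20,21)
river: ρ → (21,22,-36)
river: ρ → (-36,50,7)
river: ρ → (7,48,-43)
river: ρ → (-43,38,12)
river: ρ → (12,58,-3)
river: ρ → (-3,56,31)
river: ρ → (31,6,-28)
river: ρ → (-28,50,9)
river: ρ → (9,58,-4)
river: ρ → (-4,54,37)
river: ρ → (37,20,-21)
ρ-cycle length = 22 (tail of 0 descent steps not counted)

22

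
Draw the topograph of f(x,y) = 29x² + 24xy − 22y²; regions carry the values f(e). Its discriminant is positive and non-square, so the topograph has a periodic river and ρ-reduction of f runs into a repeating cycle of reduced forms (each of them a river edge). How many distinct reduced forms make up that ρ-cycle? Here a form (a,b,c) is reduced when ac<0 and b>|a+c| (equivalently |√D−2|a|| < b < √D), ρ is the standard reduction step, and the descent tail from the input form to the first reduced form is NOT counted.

D = 3128, ⌊√D⌋ = 55
river: ρ → (-22,20,31)
river: ρ → (31,42,-11)
river: ρ → (-11,46,23)
river: ρ → (23,46,-11)
river: ρ → (-11,42,31)
river: ρ → (31,20,-22)
river: ρ → (-22,24,29)
river: ρ → (29,34,-17)
river: ρ → (-17,34,29)
river: ρ → (29,24,-22)
ρ-cycle length = 10 (tail of 0 descent steps not counted)

10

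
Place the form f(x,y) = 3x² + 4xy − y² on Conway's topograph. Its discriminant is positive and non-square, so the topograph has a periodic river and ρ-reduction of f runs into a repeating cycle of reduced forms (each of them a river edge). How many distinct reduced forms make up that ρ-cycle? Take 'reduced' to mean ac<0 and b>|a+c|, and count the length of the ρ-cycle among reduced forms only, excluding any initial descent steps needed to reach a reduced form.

D = 28, ⌊√D⌋ = 5
river: ρ → (-1,4,3)
river: ρ → (3,2,-2)
river: ρ → (-2,2,3)
river: ρ → (3,4,-1)
ρ-cycle length = 4 (tail of 0 descent steps not counted)

4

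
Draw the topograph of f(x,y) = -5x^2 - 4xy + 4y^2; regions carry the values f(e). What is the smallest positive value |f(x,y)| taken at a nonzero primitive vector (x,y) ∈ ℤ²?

descent: ρ → (4,4,-5)  [lands on river]
river: ρ → (-5,6,3)
river: ρ → (3,6,-5)
river: ρ → (-5,4,4)
closes: descent 1, river 4
min |a| on river = 3

3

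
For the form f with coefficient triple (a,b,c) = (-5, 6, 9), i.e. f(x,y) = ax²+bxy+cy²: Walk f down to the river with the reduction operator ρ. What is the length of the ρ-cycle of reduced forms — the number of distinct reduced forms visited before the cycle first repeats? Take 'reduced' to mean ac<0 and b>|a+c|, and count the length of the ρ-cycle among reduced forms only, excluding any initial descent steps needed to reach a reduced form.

D = 216, ⌊√D⌋ = 14
river: ρ → (9,12,-2)
river: ρ → (-2,12,9)
river: ρ → (9,6,-5)
river: ρ → (-5,14,1)
river: ρ → (1,14,-5)
river: ρ → (-5,6,9)
ρ-cycle length = 6 (tail of 0 descent steps not counted)

6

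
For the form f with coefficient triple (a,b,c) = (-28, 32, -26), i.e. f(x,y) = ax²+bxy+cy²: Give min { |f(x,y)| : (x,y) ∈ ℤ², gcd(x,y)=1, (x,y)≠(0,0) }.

translate: b→24 (≡-32 mod 56), so (28,-32,26)→(28,24,22)
flip: (28,24,22)→(22,-24,28)
translate: b→20 (≡-24 mod 44), so (22,-24,28)→(22,20,26)
reduced (well bottom): (22,20,26) with a≤c, −a<b≤a
well minimum |f| = |-22| = 22 (negative-definite)

22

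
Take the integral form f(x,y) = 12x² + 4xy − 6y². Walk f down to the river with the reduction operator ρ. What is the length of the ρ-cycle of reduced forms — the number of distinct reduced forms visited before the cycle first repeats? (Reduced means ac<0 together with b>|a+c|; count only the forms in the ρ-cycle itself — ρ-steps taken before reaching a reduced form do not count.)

D = 304, ⌊√D⌋ = 17
descent: ρ → (-6,8,10)  [lands on river]
river: ρ → (10,12,-4)
river: ρ → (-4,12,10)
river: ρ → (10,8,-6)
river: ρ → (-6,16,2)
river: ρ → (2,16,-6)
ρ-cycle length = 6 (tail of 1 descent step not counted)

6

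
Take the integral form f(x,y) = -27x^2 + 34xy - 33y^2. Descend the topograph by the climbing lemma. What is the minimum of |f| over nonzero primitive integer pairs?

translate: b→20 (≡-34 mod 54), so (27,-34,33)→(27,20,26)
flip: (27,20,26)→(26,-20,27)
reduced (well bottom): (26,-20,27) with a≤c, −a<b≤a
well minimum |f| = |-26| = 26 (negative-definite)

26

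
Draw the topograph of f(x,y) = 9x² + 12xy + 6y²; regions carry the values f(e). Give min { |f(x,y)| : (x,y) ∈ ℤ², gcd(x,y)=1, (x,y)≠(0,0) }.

translate: b→-6 (≡12 mod 18), so (9,12,6)→(9,-6,3)
flip: (9,-6,3)→(3,6,9)
translate: b→0 (≡6 mod 6), so (3,6,9)→(3,0,6)
reduced (well bottom): (3,0,6) with a≤c, −a<b≤a
well minimum = a = 3

3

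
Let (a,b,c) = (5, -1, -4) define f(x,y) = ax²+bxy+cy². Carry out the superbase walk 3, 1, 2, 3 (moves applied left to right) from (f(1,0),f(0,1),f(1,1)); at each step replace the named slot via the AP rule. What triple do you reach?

start (5,-4,0) = (f(1,0),f(0,1),f(1,1))
replace slot 3: 2·(5+(-4)) − 0 = 2 → (5,-4,2)
replace slot 1: 2·((-4)+2) − 5 = -9 → (-9,-4,2)
replace slot 2: 2·((-9)+2) − (-4) = -10 → (-9,-10,2)
replace slot 3: 2·((-9)+(-10)) − 2 = -40 → (-9,-10,-40)

-9,-10,-40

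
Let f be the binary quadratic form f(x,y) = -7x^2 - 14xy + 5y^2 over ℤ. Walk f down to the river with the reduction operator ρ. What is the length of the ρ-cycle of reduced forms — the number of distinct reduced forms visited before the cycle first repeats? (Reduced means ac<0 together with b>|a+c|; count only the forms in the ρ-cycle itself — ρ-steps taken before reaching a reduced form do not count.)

D = 336, ⌊√D⌋ = 18
descent: ρ → (5,14,-7)  [lands on river]
river: ρ → (-7,14,5)
river: ρ → (5,16,-4)
river: ρ → (-4,16,5)
ρ-cycle length = 4 (tail of 1 descent step not counted)

4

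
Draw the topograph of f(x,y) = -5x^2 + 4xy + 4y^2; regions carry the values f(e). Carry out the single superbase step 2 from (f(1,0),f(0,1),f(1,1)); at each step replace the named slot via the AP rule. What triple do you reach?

start (-5,4,3) = (f(1,0),f(0,1),f(1,1))
replace slot 2: 2·((-5)+3) − 4 = -8 → (-5,-8,3)

-5,-8,3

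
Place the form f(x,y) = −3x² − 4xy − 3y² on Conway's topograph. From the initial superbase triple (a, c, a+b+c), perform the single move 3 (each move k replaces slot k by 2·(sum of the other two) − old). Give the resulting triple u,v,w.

start (-3,-3,-10) = (f(1,0),f(0,1),f(1,1))
replace slot 3: 2·((-3)+(-3)) − (-10) = -2 → (-3,-3,-2)

-3,-3,-2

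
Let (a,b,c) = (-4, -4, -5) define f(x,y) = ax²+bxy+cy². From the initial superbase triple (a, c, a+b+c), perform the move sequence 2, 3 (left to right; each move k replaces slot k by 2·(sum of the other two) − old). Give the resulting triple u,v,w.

start (-4,-5,-13) = (f(1,0),f(0,1),f(1,1))
replace slot 2: 2·((-4)+(-13)) − (-5) = -29 → (-4,-29,-13)
replace slot 3: 2·((-4)+(-29)) − (-13) = -53 → (-4,-29,-53)

-4,-29,-53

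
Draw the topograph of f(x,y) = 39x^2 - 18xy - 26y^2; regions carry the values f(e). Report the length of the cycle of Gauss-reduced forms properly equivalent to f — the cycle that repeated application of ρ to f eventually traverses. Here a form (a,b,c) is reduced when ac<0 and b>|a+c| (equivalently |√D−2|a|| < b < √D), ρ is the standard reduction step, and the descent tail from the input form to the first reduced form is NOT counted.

D = 4380, ⌊√D⌋ = 66
descent: ρ → (-26,18,39)  [lands on river]
river: ρ → (39,60,-5)
river: ρ → (-5,60,39)
river: ρ → (39,18,-26)
river: ρ → (-26,34,31)
river: ρ → (31,28,-29)
river: ρ → (-29,30,30)
river: ρ → (30,30,-29)
river: ρ → (-29,28,31)
river: ρ → (31,34,-26)
ρ-cycle length = 10 (tail of 1 descent step not counted)

10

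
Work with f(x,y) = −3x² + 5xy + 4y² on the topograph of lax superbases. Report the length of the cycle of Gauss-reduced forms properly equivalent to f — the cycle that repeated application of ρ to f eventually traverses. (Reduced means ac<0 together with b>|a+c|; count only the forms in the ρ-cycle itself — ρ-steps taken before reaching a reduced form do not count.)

D = 73, ⌊√D⌋ = 8
river: ρ → (4,3,-4)
river: ρ → (-4,5,3)
river: ρ → (3,7,-2)
river: ρ → (-2,5,6)
river: ρ → (6,7,-1)
river: ρ → (-1,7,6)
river: ρ → (6,5,-2)
river: ρ → (-2,7,3)
river: ρ → (3,5,-4)
river: ρ → (-4,3,4)
river: ρ → (4,5,-3)
river: ρ → (-3,7,2)
river: ρ → (2,5,-6)
river: ρ → (-6,7,1)
river: ρ → (1,7,-6)
river: ρ → (-6,5,2)
river: ρ → (2,7,-3)
river: ρ → (-3,5,4)
ρ-cycle length = 18 (tail of 0 descent steps not counted)

18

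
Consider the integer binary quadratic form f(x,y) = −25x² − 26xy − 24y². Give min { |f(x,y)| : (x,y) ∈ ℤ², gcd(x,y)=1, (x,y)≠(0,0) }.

translate: b→-24 (≡26 mod 50), so (25,26,24)→(25,-24,23)
flip: (25,-24,23)→(23,24,25)
translate: b→-22 (≡24 mod 46), so (23,24,25)→(23,-22,24)
reduced (well bottom): (23,-22,24) with a≤c, −a<b≤a
well minimum |f| = |-23| = 23 (negative-definite)

23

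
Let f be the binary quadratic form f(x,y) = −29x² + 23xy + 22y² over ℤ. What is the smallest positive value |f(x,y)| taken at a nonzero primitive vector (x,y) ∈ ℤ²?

river: ρ → (22,21,-30)
river: ρ → (-30,39,13)
river: ρ → (13,39,-30)
river: ρ → (-30,21,22)
river: ρ → (22,23,-29)
river: ρ → (-29,35,16)
river: ρ → (16,29,-35)
river: ρ → (-35,41,10)
river: ρ → (10,39,-39)
river: ρ → (-39,39,10)
river: ρ → (10,41,-35)
river: ρ → (-35,29,16)
river: ρ → (16,35,-29)
river: ρ → (-29,23,22)
closes: descent 0, river 14
min |a| on river = 10

10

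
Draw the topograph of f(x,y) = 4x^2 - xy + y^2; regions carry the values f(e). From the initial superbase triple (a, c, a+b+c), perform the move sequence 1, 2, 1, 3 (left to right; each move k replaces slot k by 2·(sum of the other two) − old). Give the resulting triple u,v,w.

start (4,1,4) = (f(1,0),f(0,1),f(1,1))
replace slot 1: 2·(1+4) − 4 = 6 → (6,1,4)
replace slot 2: 2·(6+4) − 1 = 19 → (6,19,4)
replace slot 1: 2·(19+4) − 6 = 40 → (40,19,4)
replace slot 3: 2·(40+19) − 4 = 114 → (40,19,114)

40,19,114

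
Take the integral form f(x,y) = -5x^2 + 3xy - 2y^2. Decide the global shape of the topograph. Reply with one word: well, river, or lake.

D = b²−4ac = 3² − 4·(-5)·(-2) = -31
D < 0 ⇒ definite ⇒ every region one sign ⇒ single well

well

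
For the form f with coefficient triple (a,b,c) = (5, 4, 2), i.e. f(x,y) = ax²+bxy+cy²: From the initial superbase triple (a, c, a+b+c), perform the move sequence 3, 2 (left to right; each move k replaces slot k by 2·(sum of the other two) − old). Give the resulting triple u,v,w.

start (5,2,11) = (f(1,0),f(0,1),f(1,1))
replace slot 3: 2·(5+2) − 11 = 3 → (5,2,3)
replace slot 2: 2·(5+3) − 2 = 14 → (5,14,3)

5,14,3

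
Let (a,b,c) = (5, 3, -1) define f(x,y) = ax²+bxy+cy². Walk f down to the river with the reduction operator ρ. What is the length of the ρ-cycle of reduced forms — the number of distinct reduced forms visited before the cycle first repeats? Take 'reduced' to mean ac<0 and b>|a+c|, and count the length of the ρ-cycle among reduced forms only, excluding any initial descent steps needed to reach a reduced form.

D = 29, ⌊√D⌋ = 5
descent: ρ → (-1,5,1)  [lands on river]
river: ρ → (1,5,-1)
ρ-cycle length = 2 (tail of 1 descent step not counted)

2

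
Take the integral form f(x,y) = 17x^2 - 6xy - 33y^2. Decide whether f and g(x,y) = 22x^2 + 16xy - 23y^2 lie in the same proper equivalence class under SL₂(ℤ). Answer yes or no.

D₁ = 2280, D₂ = 2280
river cycle of f (length 8): (17, 28, -22), (-22, 16, 23), (23, 30, -15), (-15, 30, 23), (23, 16, -22), (-22, 28, 17), (17, 40, -10), (-10, 40, 17)
river cycle of g (length 8): (-23, 30, 15), (15, 30, -23), (-23, 16, 22), (22, 28, -17), (-17, 40, 10), (10, 40, -17), (-17, 28, 22), (22, 16, -23)
cycles differ ⇒ inequivalent

no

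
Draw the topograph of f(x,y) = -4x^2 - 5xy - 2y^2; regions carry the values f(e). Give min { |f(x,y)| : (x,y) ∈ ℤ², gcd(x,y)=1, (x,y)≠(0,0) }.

translate: b→-3 (≡5 mod 8), so (4,5,2)→(4,-3,1)
flip: (4,-3,1)→(1,3,4)
translate: b→1 (≡3 mod 2), so (1,3,4)→(1,1,2)
reduced (well bottom): (1,1,2) with a≤c, −a<b≤a
well minimum |f| = |-1| = 1 (negative-definite)

1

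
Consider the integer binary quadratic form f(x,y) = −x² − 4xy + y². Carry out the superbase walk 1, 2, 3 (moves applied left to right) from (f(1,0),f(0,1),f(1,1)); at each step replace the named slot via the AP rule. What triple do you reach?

start (-1,1,-4) = (f(1,0),f(0,1),f(1,1))
replace slot 1: 2·(1+(-4)) − (-1) = -5 → (-5,1,-4)
replace slot 2: 2·((-5)+(-4)) − 1 = -19 → (-5,-19,-4)
replace slot 3: 2·((-5)+(-19)) − (-4) = -44 → (-5,-19,-44)

-5,-19,-44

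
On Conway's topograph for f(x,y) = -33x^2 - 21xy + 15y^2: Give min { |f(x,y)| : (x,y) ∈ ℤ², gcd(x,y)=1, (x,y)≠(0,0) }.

descent: ρ → (15,21,-33)  [lands on river]
river: ρ → (-33,45,3)
river: ρ → (3,45,-33)
river: ρ → (-33,21,15)
river: ρ → (15,39,-15)
river: ρ → (-15,21,33)
river: ρ → (33,45,-3)
river: ρ → (-3,45,33)
river: ρ → (33,21,-15)
river: ρ → (-15,39,15)
closes: descent 1, river 10
min |a| on river = 3

3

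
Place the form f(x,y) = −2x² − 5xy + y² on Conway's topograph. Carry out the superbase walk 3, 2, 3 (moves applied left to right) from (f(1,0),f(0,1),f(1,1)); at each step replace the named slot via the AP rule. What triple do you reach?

start (-2,1,-6) = (f(1,0),f(0,1),f(1,1))
replace slot 3: 2·((-2)+1) − (-6) = 4 → (-2,1,4)
replace slot 2: 2·((-2)+4) − 1 = 3 → (-2,3,4)
replace slot 3: 2·((-2)+3) − 4 = -2 → (-2,3,-2)

-2,3,-2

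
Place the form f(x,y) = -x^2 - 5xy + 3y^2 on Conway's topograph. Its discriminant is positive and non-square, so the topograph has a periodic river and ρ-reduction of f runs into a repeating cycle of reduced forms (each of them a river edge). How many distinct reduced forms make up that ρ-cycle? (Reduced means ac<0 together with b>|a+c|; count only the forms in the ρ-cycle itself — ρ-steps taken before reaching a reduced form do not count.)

D = 37, ⌊√D⌋ = 6
descent: ρ → (3,5,-1)  [lands on river]
river: ρ → (-1,5,3)
river: ρ → (3,1,-3)
river: ρ → (-3,5,1)
river: ρ → (1,5,-3)
river: ρ → (-3,1,3)
ρ-cycle length = 6 (tail of 1 descent step not counted)

6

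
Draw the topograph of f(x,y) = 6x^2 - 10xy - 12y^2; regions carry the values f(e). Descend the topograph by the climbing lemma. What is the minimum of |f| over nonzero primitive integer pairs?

descent: ρ → (-12,10,6)  [lands on river]
river: ρ → (6,14,-8)
river: ρ → (-8,18,2)
river: ρ → (2,18,-8)
river: ρ → (-8,14,6)
river: ρ → (6,10,-12)
river: ρ → (-12,14,4)
river: ρ → (4,18,-4)
river: ρ → (-4,14,12)
river: ρ → (12,10,-6)
river: ρ → (-6,14,8)
river: ρ → (8,18,-2)
river: ρ → (-2,18,8)
river: ρ → (8,14,-6)
river: ρ → (-6,10,12)
river: ρ → (12,14,-4)
river: ρ → (-4,18,4)
river: ρ → (4,14,-12)
closes: descent 1, river 18
min |a| on river = 2

2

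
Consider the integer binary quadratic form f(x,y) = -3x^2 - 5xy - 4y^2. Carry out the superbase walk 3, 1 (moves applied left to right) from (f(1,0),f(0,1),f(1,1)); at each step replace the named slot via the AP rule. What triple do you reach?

start (-3,-4,-12) = (f(1,0),f(0,1),f(1,1))
replace slot 3: 2·((-3)+(-4)) − (-12) = -2 → (-3,-4,-2)
replace slot 1: 2·((-4)+(-2)) − (-3) = -9 → (-9,-4,-2)

-9,-4,-2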